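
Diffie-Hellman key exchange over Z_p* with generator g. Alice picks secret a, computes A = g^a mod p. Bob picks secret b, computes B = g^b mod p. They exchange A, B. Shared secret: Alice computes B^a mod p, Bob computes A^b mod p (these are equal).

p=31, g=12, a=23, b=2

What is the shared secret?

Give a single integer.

A = 12^23 mod 31  (bits of 23 = 10111)
  bit 0 = 1: r = r^2 * 12 mod 31 = 1^2 * 12 = 1*12 = 12
  bit 1 = 0: r = r^2 mod 31 = 12^2 = 20
  bit 2 = 1: r = r^2 * 12 mod 31 = 20^2 * 12 = 28*12 = 26
  bit 3 = 1: r = r^2 * 12 mod 31 = 26^2 * 12 = 25*12 = 21
  bit 4 = 1: r = r^2 * 12 mod 31 = 21^2 * 12 = 7*12 = 22
  -> A = 22
B = 12^2 mod 31  (bits of 2 = 10)
  bit 0 = 1: r = r^2 * 12 mod 31 = 1^2 * 12 = 1*12 = 12
  bit 1 = 0: r = r^2 mod 31 = 12^2 = 20
  -> B = 20
s = B^a = 20^23 mod 31  (bits of 23 = 10111)
  bit 0 = 1: r = r^2 * 20 mod 31 = 1^2 * 20 = 1*20 = 20
  bit 1 = 0: r = r^2 mod 31 = 20^2 = 28
  bit 2 = 1: r = r^2 * 20 mod 31 = 28^2 * 20 = 9*20 = 25
  bit 3 = 1: r = r^2 * 20 mod 31 = 25^2 * 20 = 5*20 = 7
  bit 4 = 1: r = r^2 * 20 mod 31 = 7^2 * 20 = 18*20 = 19
  -> s = B^a = 19

Answer: 19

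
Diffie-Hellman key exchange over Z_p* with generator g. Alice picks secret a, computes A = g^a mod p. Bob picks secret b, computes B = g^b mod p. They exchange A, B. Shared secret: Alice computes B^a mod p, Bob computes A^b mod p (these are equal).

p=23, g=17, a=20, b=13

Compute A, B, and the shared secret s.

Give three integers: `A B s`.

A = 17^20 mod 23  (bits of 20 = 10100)
  bit 0 = 1: r = r^2 * 17 mod 23 = 1^2 * 17 = 1*17 = 17
  bit 1 = 0: r = r^2 mod 23 = 17^2 = 13
  bit 2 = 1: r = r^2 * 17 mod 23 = 13^2 * 17 = 8*17 = 21
  bit 3 = 0: r = r^2 mod 23 = 21^2 = 4
  bit 4 = 0: r = r^2 mod 23 = 4^2 = 16
  -> A = 16
B = 17^13 mod 23  (bits of 13 = 1101)
  bit 0 = 1: r = r^2 * 17 mod 23 = 1^2 * 17 = 1*17 = 17
  bit 1 = 1: r = r^2 * 17 mod 23 = 17^2 * 17 = 13*17 = 14
  bit 2 = 0: r = r^2 mod 23 = 14^2 = 12
  bit 3 = 1: r = r^2 * 17 mod 23 = 12^2 * 17 = 6*17 = 10
  -> B = 10
s = B^a = 10^20 mod 23  (bits of 20 = 10100)
  bit 0 = 1: r = r^2 * 10 mod 23 = 1^2 * 10 = 1*10 = 10
  bit 1 = 0: r = r^2 mod 23 = 10^2 = 8
  bit 2 = 1: r = r^2 * 10 mod 23 = 8^2 * 10 = 18*10 = 19
  bit 3 = 0: r = r^2 mod 23 = 19^2 = 16
  bit 4 = 0: r = r^2 mod 23 = 16^2 = 3
  -> s = B^a = 3

Answer: 16 10 3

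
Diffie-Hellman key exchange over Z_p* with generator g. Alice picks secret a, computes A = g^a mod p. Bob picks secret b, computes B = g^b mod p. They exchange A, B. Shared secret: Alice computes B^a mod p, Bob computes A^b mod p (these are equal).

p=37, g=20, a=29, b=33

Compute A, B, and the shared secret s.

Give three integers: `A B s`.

A = 20^29 mod 37  (bits of 29 = 11101)
  bit 0 = 1: r = r^2 * 20 mod 37 = 1^2 * 20 = 1*20 = 20
  bit 1 = 1: r = r^2 * 20 mod 37 = 20^2 * 20 = 30*20 = 8
  bit 2 = 1: r = r^2 * 20 mod 37 = 8^2 * 20 = 27*20 = 22
  bit 3 = 0: r = r^2 mod 37 = 22^2 = 3
  bit 4 = 1: r = r^2 * 20 mod 37 = 3^2 * 20 = 9*20 = 32
  -> A = 32
B = 20^33 mod 37  (bits of 33 = 100001)
  bit 0 = 1: r = r^2 * 20 mod 37 = 1^2 * 20 = 1*20 = 20
  bit 1 = 0: r = r^2 mod 37 = 20^2 = 30
  bit 2 = 0: r = r^2 mod 37 = 30^2 = 12
  bit 3 = 0: r = r^2 mod 37 = 12^2 = 33
  bit 4 = 0: r = r^2 mod 37 = 33^2 = 16
  bit 5 = 1: r = r^2 * 20 mod 37 = 16^2 * 20 = 34*20 = 14
  -> B = 14
s = B^a = 14^29 mod 37  (bits of 29 = 11101)
  bit 0 = 1: r = r^2 * 14 mod 37 = 1^2 * 14 = 1*14 = 14
  bit 1 = 1: r = r^2 * 14 mod 37 = 14^2 * 14 = 11*14 = 6
  bit 2 = 1: r = r^2 * 14 mod 37 = 6^2 * 14 = 36*14 = 23
  bit 3 = 0: r = r^2 mod 37 = 23^2 = 11
  bit 4 = 1: r = r^2 * 14 mod 37 = 11^2 * 14 = 10*14 = 29
  -> s = B^a = 29

Answer: 32 14 29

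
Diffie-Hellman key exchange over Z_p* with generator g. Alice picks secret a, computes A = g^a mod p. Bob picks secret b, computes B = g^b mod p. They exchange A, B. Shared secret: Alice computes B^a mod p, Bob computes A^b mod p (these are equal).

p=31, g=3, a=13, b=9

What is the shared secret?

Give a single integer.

A = 3^13 mod 31  (bits of 13 = 1101)
  bit 0 = 1: r = r^2 * 3 mod 31 = 1^2 * 3 = 1*3 = 3
  bit 1 = 1: r = r^2 * 3 mod 31 = 3^2 * 3 = 9*3 = 27
  bit 2 = 0: r = r^2 mod 31 = 27^2 = 16
  bit 3 = 1: r = r^2 * 3 mod 31 = 16^2 * 3 = 8*3 = 24
  -> A = 24
B = 3^9 mod 31  (bits of 9 = 1001)
  bit 0 = 1: r = r^2 * 3 mod 31 = 1^2 * 3 = 1*3 = 3
  bit 1 = 0: r = r^2 mod 31 = 3^2 = 9
  bit 2 = 0: r = r^2 mod 31 = 9^2 = 19
  bit 3 = 1: r = r^2 * 3 mod 31 = 19^2 * 3 = 20*3 = 29
  -> B = 29
s = B^a = 29^13 mod 31  (bits of 13 = 1101)
  bit 0 = 1: r = r^2 * 29 mod 31 = 1^2 * 29 = 1*29 = 29
  bit 1 = 1: r = r^2 * 29 mod 31 = 29^2 * 29 = 4*29 = 23
  bit 2 = 0: r = r^2 mod 31 = 23^2 = 2
  bit 3 = 1: r = r^2 * 29 mod 31 = 2^2 * 29 = 4*29 = 23
  -> s = B^a = 23

Answer: 23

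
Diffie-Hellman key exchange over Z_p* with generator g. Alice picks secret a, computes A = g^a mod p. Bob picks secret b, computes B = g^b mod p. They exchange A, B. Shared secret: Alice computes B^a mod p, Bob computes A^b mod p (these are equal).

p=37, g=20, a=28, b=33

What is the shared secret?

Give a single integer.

Answer: 10

Derivation:
A = 20^28 mod 37  (bits of 28 = 11100)
  bit 0 = 1: r = r^2 * 20 mod 37 = 1^2 * 20 = 1*20 = 20
  bit 1 = 1: r = r^2 * 20 mod 37 = 20^2 * 20 = 30*20 = 8
  bit 2 = 1: r = r^2 * 20 mod 37 = 8^2 * 20 = 27*20 = 22
  bit 3 = 0: r = r^2 mod 37 = 22^2 = 3
  bit 4 = 0: r = r^2 mod 37 = 3^2 = 9
  -> A = 9
B = 20^33 mod 37  (bits of 33 = 100001)
  bit 0 = 1: r = r^2 * 20 mod 37 = 1^2 * 20 = 1*20 = 20
  bit 1 = 0: r = r^2 mod 37 = 20^2 = 30
  bit 2 = 0: r = r^2 mod 37 = 30^2 = 12
  bit 3 = 0: r = r^2 mod 37 = 12^2 = 33
  bit 4 = 0: r = r^2 mod 37 = 33^2 = 16
  bit 5 = 1: r = r^2 * 20 mod 37 = 16^2 * 20 = 34*20 = 14
  -> B = 14
s = B^a = 14^28 mod 37  (bits of 28 = 11100)
  bit 0 = 1: r = r^2 * 14 mod 37 = 1^2 * 14 = 1*14 = 14
  bit 1 = 1: r = r^2 * 14 mod 37 = 14^2 * 14 = 11*14 = 6
  bit 2 = 1: r = r^2 * 14 mod 37 = 6^2 * 14 = 36*14 = 23
  bit 3 = 0: r = r^2 mod 37 = 23^2 = 11
  bit 4 = 0: r = r^2 mod 37 = 11^2 = 10
  -> s = B^a = 10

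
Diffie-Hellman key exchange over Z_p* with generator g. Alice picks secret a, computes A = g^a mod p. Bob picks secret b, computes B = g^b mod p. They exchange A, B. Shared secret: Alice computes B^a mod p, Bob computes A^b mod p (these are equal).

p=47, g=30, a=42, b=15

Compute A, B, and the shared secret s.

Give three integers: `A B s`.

Answer: 24 35 21

Derivation:
A = 30^42 mod 47  (bits of 42 = 101010)
  bit 0 = 1: r = r^2 * 30 mod 47 = 1^2 * 30 = 1*30 = 30
  bit 1 = 0: r = r^2 mod 47 = 30^2 = 7
  bit 2 = 1: r = r^2 * 30 mod 47 = 7^2 * 30 = 2*30 = 13
  bit 3 = 0: r = r^2 mod 47 = 13^2 = 28
  bit 4 = 1: r = r^2 * 30 mod 47 = 28^2 * 30 = 32*30 = 20
  bit 5 = 0: r = r^2 mod 47 = 20^2 = 24
  -> A = 24
B = 30^15 mod 47  (bits of 15 = 1111)
  bit 0 = 1: r = r^2 * 30 mod 47 = 1^2 * 30 = 1*30 = 30
  bit 1 = 1: r = r^2 * 30 mod 47 = 30^2 * 30 = 7*30 = 22
  bit 2 = 1: r = r^2 * 30 mod 47 = 22^2 * 30 = 14*30 = 44
  bit 3 = 1: r = r^2 * 30 mod 47 = 44^2 * 30 = 9*30 = 35
  -> B = 35
s = B^a = 35^42 mod 47  (bits of 42 = 101010)
  bit 0 = 1: r = r^2 * 35 mod 47 = 1^2 * 35 = 1*35 = 35
  bit 1 = 0: r = r^2 mod 47 = 35^2 = 3
  bit 2 = 1: r = r^2 * 35 mod 47 = 3^2 * 35 = 9*35 = 33
  bit 3 = 0: r = r^2 mod 47 = 33^2 = 8
  bit 4 = 1: r = r^2 * 35 mod 47 = 8^2 * 35 = 17*35 = 31
  bit 5 = 0: r = r^2 mod 47 = 31^2 = 21
  -> s = B^a = 21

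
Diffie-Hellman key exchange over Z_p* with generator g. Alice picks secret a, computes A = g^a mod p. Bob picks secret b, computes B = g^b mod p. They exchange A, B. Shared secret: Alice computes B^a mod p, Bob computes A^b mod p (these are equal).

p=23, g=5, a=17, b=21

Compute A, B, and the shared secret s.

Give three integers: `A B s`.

Answer: 15 14 20

Derivation:
A = 5^17 mod 23  (bits of 17 = 10001)
  bit 0 = 1: r = r^2 * 5 mod 23 = 1^2 * 5 = 1*5 = 5
  bit 1 = 0: r = r^2 mod 23 = 5^2 = 2
  bit 2 = 0: r = r^2 mod 23 = 2^2 = 4
  bit 3 = 0: r = r^2 mod 23 = 4^2 = 16
  bit 4 = 1: r = r^2 * 5 mod 23 = 16^2 * 5 = 3*5 = 15
  -> A = 15
B = 5^21 mod 23  (bits of 21 = 10101)
  bit 0 = 1: r = r^2 * 5 mod 23 = 1^2 * 5 = 1*5 = 5
  bit 1 = 0: r = r^2 mod 23 = 5^2 = 2
  bit 2 = 1: r = r^2 * 5 mod 23 = 2^2 * 5 = 4*5 = 20
  bit 3 = 0: r = r^2 mod 23 = 20^2 = 9
  bit 4 = 1: r = r^2 * 5 mod 23 = 9^2 * 5 = 12*5 = 14
  -> B = 14
s = B^a = 14^17 mod 23  (bits of 17 = 10001)
  bit 0 = 1: r = r^2 * 14 mod 23 = 1^2 * 14 = 1*14 = 14
  bit 1 = 0: r = r^2 mod 23 = 14^2 = 12
  bit 2 = 0: r = r^2 mod 23 = 12^2 = 6
  bit 3 = 0: r = r^2 mod 23 = 6^2 = 13
  bit 4 = 1: r = r^2 * 14 mod 23 = 13^2 * 14 = 8*14 = 20
  -> s = B^a = 20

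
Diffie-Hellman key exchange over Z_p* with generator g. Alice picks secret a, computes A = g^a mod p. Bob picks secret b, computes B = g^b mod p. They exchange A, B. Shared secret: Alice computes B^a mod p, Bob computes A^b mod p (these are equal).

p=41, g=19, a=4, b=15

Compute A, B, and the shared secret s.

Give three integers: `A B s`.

Answer: 23 3 40

Derivation:
A = 19^4 mod 41  (bits of 4 = 100)
  bit 0 = 1: r = r^2 * 19 mod 41 = 1^2 * 19 = 1*19 = 19
  bit 1 = 0: r = r^2 mod 41 = 19^2 = 33
  bit 2 = 0: r = r^2 mod 41 = 33^2 = 23
  -> A = 23
B = 19^15 mod 41  (bits of 15 = 1111)
  bit 0 = 1: r = r^2 * 19 mod 41 = 1^2 * 19 = 1*19 = 19
  bit 1 = 1: r = r^2 * 19 mod 41 = 19^2 * 19 = 33*19 = 12
  bit 2 = 1: r = r^2 * 19 mod 41 = 12^2 * 19 = 21*19 = 30
  bit 3 = 1: r = r^2 * 19 mod 41 = 30^2 * 19 = 39*19 = 3
  -> B = 3
s = B^a = 3^4 mod 41  (bits of 4 = 100)
  bit 0 = 1: r = r^2 * 3 mod 41 = 1^2 * 3 = 1*3 = 3
  bit 1 = 0: r = r^2 mod 41 = 3^2 = 9
  bit 2 = 0: r = r^2 mod 41 = 9^2 = 40
  -> s = B^a = 40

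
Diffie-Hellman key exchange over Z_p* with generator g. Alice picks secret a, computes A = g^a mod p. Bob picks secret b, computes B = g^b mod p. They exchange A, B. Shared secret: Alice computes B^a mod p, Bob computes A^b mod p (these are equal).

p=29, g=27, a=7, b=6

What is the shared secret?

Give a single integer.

Answer: 28

Derivation:
A = 27^7 mod 29  (bits of 7 = 111)
  bit 0 = 1: r = r^2 * 27 mod 29 = 1^2 * 27 = 1*27 = 27
  bit 1 = 1: r = r^2 * 27 mod 29 = 27^2 * 27 = 4*27 = 21
  bit 2 = 1: r = r^2 * 27 mod 29 = 21^2 * 27 = 6*27 = 17
  -> A = 17
B = 27^6 mod 29  (bits of 6 = 110)
  bit 0 = 1: r = r^2 * 27 mod 29 = 1^2 * 27 = 1*27 = 27
  bit 1 = 1: r = r^2 * 27 mod 29 = 27^2 * 27 = 4*27 = 21
  bit 2 = 0: r = r^2 mod 29 = 21^2 = 6
  -> B = 6
s = B^a = 6^7 mod 29  (bits of 7 = 111)
  bit 0 = 1: r = r^2 * 6 mod 29 = 1^2 * 6 = 1*6 = 6
  bit 1 = 1: r = r^2 * 6 mod 29 = 6^2 * 6 = 7*6 = 13
  bit 2 = 1: r = r^2 * 6 mod 29 = 13^2 * 6 = 24*6 = 28
  -> s = B^a = 28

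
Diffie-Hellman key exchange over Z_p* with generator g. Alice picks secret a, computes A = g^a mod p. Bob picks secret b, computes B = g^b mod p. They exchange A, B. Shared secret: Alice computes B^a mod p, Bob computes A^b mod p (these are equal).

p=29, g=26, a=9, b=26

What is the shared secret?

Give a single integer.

Answer: 5

Derivation:
A = 26^9 mod 29  (bits of 9 = 1001)
  bit 0 = 1: r = r^2 * 26 mod 29 = 1^2 * 26 = 1*26 = 26
  bit 1 = 0: r = r^2 mod 29 = 26^2 = 9
  bit 2 = 0: r = r^2 mod 29 = 9^2 = 23
  bit 3 = 1: r = r^2 * 26 mod 29 = 23^2 * 26 = 7*26 = 8
  -> A = 8
B = 26^26 mod 29  (bits of 26 = 11010)
  bit 0 = 1: r = r^2 * 26 mod 29 = 1^2 * 26 = 1*26 = 26
  bit 1 = 1: r = r^2 * 26 mod 29 = 26^2 * 26 = 9*26 = 2
  bit 2 = 0: r = r^2 mod 29 = 2^2 = 4
  bit 3 = 1: r = r^2 * 26 mod 29 = 4^2 * 26 = 16*26 = 10
  bit 4 = 0: r = r^2 mod 29 = 10^2 = 13
  -> B = 13
s = B^a = 13^9 mod 29  (bits of 9 = 1001)
  bit 0 = 1: r = r^2 * 13 mod 29 = 1^2 * 13 = 1*13 = 13
  bit 1 = 0: r = r^2 mod 29 = 13^2 = 24
  bit 2 = 0: r = r^2 mod 29 = 24^2 = 25
  bit 3 = 1: r = r^2 * 13 mod 29 = 25^2 * 13 = 16*13 = 5
  -> s = B^a = 5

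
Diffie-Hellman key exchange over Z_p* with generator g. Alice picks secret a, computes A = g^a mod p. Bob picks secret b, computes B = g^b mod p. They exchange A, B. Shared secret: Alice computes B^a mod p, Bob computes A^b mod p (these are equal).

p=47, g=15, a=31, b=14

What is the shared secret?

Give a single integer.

A = 15^31 mod 47  (bits of 31 = 11111)
  bit 0 = 1: r = r^2 * 15 mod 47 = 1^2 * 15 = 1*15 = 15
  bit 1 = 1: r = r^2 * 15 mod 47 = 15^2 * 15 = 37*15 = 38
  bit 2 = 1: r = r^2 * 15 mod 47 = 38^2 * 15 = 34*15 = 40
  bit 3 = 1: r = r^2 * 15 mod 47 = 40^2 * 15 = 2*15 = 30
  bit 4 = 1: r = r^2 * 15 mod 47 = 30^2 * 15 = 7*15 = 11
  -> A = 11
B = 15^14 mod 47  (bits of 14 = 1110)
  bit 0 = 1: r = r^2 * 15 mod 47 = 1^2 * 15 = 1*15 = 15
  bit 1 = 1: r = r^2 * 15 mod 47 = 15^2 * 15 = 37*15 = 38
  bit 2 = 1: r = r^2 * 15 mod 47 = 38^2 * 15 = 34*15 = 40
  bit 3 = 0: r = r^2 mod 47 = 40^2 = 2
  -> B = 2
s = B^a = 2^31 mod 47  (bits of 31 = 11111)
  bit 0 = 1: r = r^2 * 2 mod 47 = 1^2 * 2 = 1*2 = 2
  bit 1 = 1: r = r^2 * 2 mod 47 = 2^2 * 2 = 4*2 = 8
  bit 2 = 1: r = r^2 * 2 mod 47 = 8^2 * 2 = 17*2 = 34
  bit 3 = 1: r = r^2 * 2 mod 47 = 34^2 * 2 = 28*2 = 9
  bit 4 = 1: r = r^2 * 2 mod 47 = 9^2 * 2 = 34*2 = 21
  -> s = B^a = 21

Answer: 21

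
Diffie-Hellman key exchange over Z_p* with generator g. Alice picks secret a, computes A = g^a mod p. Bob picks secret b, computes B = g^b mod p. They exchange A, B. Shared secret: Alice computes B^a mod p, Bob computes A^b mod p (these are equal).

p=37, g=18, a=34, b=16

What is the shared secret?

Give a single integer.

A = 18^34 mod 37  (bits of 34 = 100010)
  bit 0 = 1: r = r^2 * 18 mod 37 = 1^2 * 18 = 1*18 = 18
  bit 1 = 0: r = r^2 mod 37 = 18^2 = 28
  bit 2 = 0: r = r^2 mod 37 = 28^2 = 7
  bit 3 = 0: r = r^2 mod 37 = 7^2 = 12
  bit 4 = 1: r = r^2 * 18 mod 37 = 12^2 * 18 = 33*18 = 2
  bit 5 = 0: r = r^2 mod 37 = 2^2 = 4
  -> A = 4
B = 18^16 mod 37  (bits of 16 = 10000)
  bit 0 = 1: r = r^2 * 18 mod 37 = 1^2 * 18 = 1*18 = 18
  bit 1 = 0: r = r^2 mod 37 = 18^2 = 28
  bit 2 = 0: r = r^2 mod 37 = 28^2 = 7
  bit 3 = 0: r = r^2 mod 37 = 7^2 = 12
  bit 4 = 0: r = r^2 mod 37 = 12^2 = 33
  -> B = 33
s = B^a = 33^34 mod 37  (bits of 34 = 100010)
  bit 0 = 1: r = r^2 * 33 mod 37 = 1^2 * 33 = 1*33 = 33
  bit 1 = 0: r = r^2 mod 37 = 33^2 = 16
  bit 2 = 0: r = r^2 mod 37 = 16^2 = 34
  bit 3 = 0: r = r^2 mod 37 = 34^2 = 9
  bit 4 = 1: r = r^2 * 33 mod 37 = 9^2 * 33 = 7*33 = 9
  bit 5 = 0: r = r^2 mod 37 = 9^2 = 7
  -> s = B^a = 7

Answer: 7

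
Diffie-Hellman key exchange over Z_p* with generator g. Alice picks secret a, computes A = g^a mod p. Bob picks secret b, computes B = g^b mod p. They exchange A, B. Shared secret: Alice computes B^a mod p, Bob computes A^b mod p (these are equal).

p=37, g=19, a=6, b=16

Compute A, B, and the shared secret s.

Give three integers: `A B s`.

A = 19^6 mod 37  (bits of 6 = 110)
  bit 0 = 1: r = r^2 * 19 mod 37 = 1^2 * 19 = 1*19 = 19
  bit 1 = 1: r = r^2 * 19 mod 37 = 19^2 * 19 = 28*19 = 14
  bit 2 = 0: r = r^2 mod 37 = 14^2 = 11
  -> A = 11
B = 19^16 mod 37  (bits of 16 = 10000)
  bit 0 = 1: r = r^2 * 19 mod 37 = 1^2 * 19 = 1*19 = 19
  bit 1 = 0: r = r^2 mod 37 = 19^2 = 28
  bit 2 = 0: r = r^2 mod 37 = 28^2 = 7
  bit 3 = 0: r = r^2 mod 37 = 7^2 = 12
  bit 4 = 0: r = r^2 mod 37 = 12^2 = 33
  -> B = 33
s = B^a = 33^6 mod 37  (bits of 6 = 110)
  bit 0 = 1: r = r^2 * 33 mod 37 = 1^2 * 33 = 1*33 = 33
  bit 1 = 1: r = r^2 * 33 mod 37 = 33^2 * 33 = 16*33 = 10
  bit 2 = 0: r = r^2 mod 37 = 10^2 = 26
  -> s = B^a = 26

Answer: 11 33 26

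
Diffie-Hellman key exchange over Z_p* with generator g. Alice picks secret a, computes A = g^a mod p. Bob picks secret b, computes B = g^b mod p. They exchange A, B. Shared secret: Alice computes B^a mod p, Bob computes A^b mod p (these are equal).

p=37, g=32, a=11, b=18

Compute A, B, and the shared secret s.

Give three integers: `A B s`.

A = 32^11 mod 37  (bits of 11 = 1011)
  bit 0 = 1: r = r^2 * 32 mod 37 = 1^2 * 32 = 1*32 = 32
  bit 1 = 0: r = r^2 mod 37 = 32^2 = 25
  bit 2 = 1: r = r^2 * 32 mod 37 = 25^2 * 32 = 33*32 = 20
  bit 3 = 1: r = r^2 * 32 mod 37 = 20^2 * 32 = 30*32 = 35
  -> A = 35
B = 32^18 mod 37  (bits of 18 = 10010)
  bit 0 = 1: r = r^2 * 32 mod 37 = 1^2 * 32 = 1*32 = 32
  bit 1 = 0: r = r^2 mod 37 = 32^2 = 25
  bit 2 = 0: r = r^2 mod 37 = 25^2 = 33
  bit 3 = 1: r = r^2 * 32 mod 37 = 33^2 * 32 = 16*32 = 31
  bit 4 = 0: r = r^2 mod 37 = 31^2 = 36
  -> B = 36
s = B^a = 36^11 mod 37  (bits of 11 = 1011)
  bit 0 = 1: r = r^2 * 36 mod 37 = 1^2 * 36 = 1*36 = 36
  bit 1 = 0: r = r^2 mod 37 = 36^2 = 1
  bit 2 = 1: r = r^2 * 36 mod 37 = 1^2 * 36 = 1*36 = 36
  bit 3 = 1: r = r^2 * 36 mod 37 = 36^2 * 36 = 1*36 = 36
  -> s = B^a = 36

Answer: 35 36 36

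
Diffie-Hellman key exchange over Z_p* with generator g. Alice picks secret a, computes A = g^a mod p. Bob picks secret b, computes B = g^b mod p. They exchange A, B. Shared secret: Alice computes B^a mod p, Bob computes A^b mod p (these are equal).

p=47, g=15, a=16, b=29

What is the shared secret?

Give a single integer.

Answer: 6

Derivation:
A = 15^16 mod 47  (bits of 16 = 10000)
  bit 0 = 1: r = r^2 * 15 mod 47 = 1^2 * 15 = 1*15 = 15
  bit 1 = 0: r = r^2 mod 47 = 15^2 = 37
  bit 2 = 0: r = r^2 mod 47 = 37^2 = 6
  bit 3 = 0: r = r^2 mod 47 = 6^2 = 36
  bit 4 = 0: r = r^2 mod 47 = 36^2 = 27
  -> A = 27
B = 15^29 mod 47  (bits of 29 = 11101)
  bit 0 = 1: r = r^2 * 15 mod 47 = 1^2 * 15 = 1*15 = 15
  bit 1 = 1: r = r^2 * 15 mod 47 = 15^2 * 15 = 37*15 = 38
  bit 2 = 1: r = r^2 * 15 mod 47 = 38^2 * 15 = 34*15 = 40
  bit 3 = 0: r = r^2 mod 47 = 40^2 = 2
  bit 4 = 1: r = r^2 * 15 mod 47 = 2^2 * 15 = 4*15 = 13
  -> B = 13
s = B^a = 13^16 mod 47  (bits of 16 = 10000)
  bit 0 = 1: r = r^2 * 13 mod 47 = 1^2 * 13 = 1*13 = 13
  bit 1 = 0: r = r^2 mod 47 = 13^2 = 28
  bit 2 = 0: r = r^2 mod 47 = 28^2 = 32
  bit 3 = 0: r = r^2 mod 47 = 32^2 = 37
  bit 4 = 0: r = r^2 mod 47 = 37^2 = 6
  -> s = B^a = 6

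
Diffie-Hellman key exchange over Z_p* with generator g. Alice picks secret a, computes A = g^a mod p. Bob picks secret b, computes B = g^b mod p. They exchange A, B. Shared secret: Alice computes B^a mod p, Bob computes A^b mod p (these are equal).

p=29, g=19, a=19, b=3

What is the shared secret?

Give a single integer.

A = 19^19 mod 29  (bits of 19 = 10011)
  bit 0 = 1: r = r^2 * 19 mod 29 = 1^2 * 19 = 1*19 = 19
  bit 1 = 0: r = r^2 mod 29 = 19^2 = 13
  bit 2 = 0: r = r^2 mod 29 = 13^2 = 24
  bit 3 = 1: r = r^2 * 19 mod 29 = 24^2 * 19 = 25*19 = 11
  bit 4 = 1: r = r^2 * 19 mod 29 = 11^2 * 19 = 5*19 = 8
  -> A = 8
B = 19^3 mod 29  (bits of 3 = 11)
  bit 0 = 1: r = r^2 * 19 mod 29 = 1^2 * 19 = 1*19 = 19
  bit 1 = 1: r = r^2 * 19 mod 29 = 19^2 * 19 = 13*19 = 15
  -> B = 15
s = B^a = 15^19 mod 29  (bits of 19 = 10011)
  bit 0 = 1: r = r^2 * 15 mod 29 = 1^2 * 15 = 1*15 = 15
  bit 1 = 0: r = r^2 mod 29 = 15^2 = 22
  bit 2 = 0: r = r^2 mod 29 = 22^2 = 20
  bit 3 = 1: r = r^2 * 15 mod 29 = 20^2 * 15 = 23*15 = 26
  bit 4 = 1: r = r^2 * 15 mod 29 = 26^2 * 15 = 9*15 = 19
  -> s = B^a = 19

Answer: 19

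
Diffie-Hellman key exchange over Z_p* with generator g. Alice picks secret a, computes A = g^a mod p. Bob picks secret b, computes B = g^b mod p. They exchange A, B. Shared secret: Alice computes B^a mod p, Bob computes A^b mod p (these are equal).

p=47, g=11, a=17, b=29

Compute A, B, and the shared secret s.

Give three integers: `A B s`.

A = 11^17 mod 47  (bits of 17 = 10001)
  bit 0 = 1: r = r^2 * 11 mod 47 = 1^2 * 11 = 1*11 = 11
  bit 1 = 0: r = r^2 mod 47 = 11^2 = 27
  bit 2 = 0: r = r^2 mod 47 = 27^2 = 24
  bit 3 = 0: r = r^2 mod 47 = 24^2 = 12
  bit 4 = 1: r = r^2 * 11 mod 47 = 12^2 * 11 = 3*11 = 33
  -> A = 33
B = 11^29 mod 47  (bits of 29 = 11101)
  bit 0 = 1: r = r^2 * 11 mod 47 = 1^2 * 11 = 1*11 = 11
  bit 1 = 1: r = r^2 * 11 mod 47 = 11^2 * 11 = 27*11 = 15
  bit 2 = 1: r = r^2 * 11 mod 47 = 15^2 * 11 = 37*11 = 31
  bit 3 = 0: r = r^2 mod 47 = 31^2 = 21
  bit 4 = 1: r = r^2 * 11 mod 47 = 21^2 * 11 = 18*11 = 10
  -> B = 10
s = B^a = 10^17 mod 47  (bits of 17 = 10001)
  bit 0 = 1: r = r^2 * 10 mod 47 = 1^2 * 10 = 1*10 = 10
  bit 1 = 0: r = r^2 mod 47 = 10^2 = 6
  bit 2 = 0: r = r^2 mod 47 = 6^2 = 36
  bit 3 = 0: r = r^2 mod 47 = 36^2 = 27
  bit 4 = 1: r = r^2 * 10 mod 47 = 27^2 * 10 = 24*10 = 5
  -> s = B^a = 5

Answer: 33 10 5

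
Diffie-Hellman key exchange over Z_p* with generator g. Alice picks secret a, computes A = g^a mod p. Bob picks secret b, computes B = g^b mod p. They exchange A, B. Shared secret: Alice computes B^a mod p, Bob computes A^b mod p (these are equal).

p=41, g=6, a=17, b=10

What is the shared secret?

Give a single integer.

Answer: 32

Derivation:
A = 6^17 mod 41  (bits of 17 = 10001)
  bit 0 = 1: r = r^2 * 6 mod 41 = 1^2 * 6 = 1*6 = 6
  bit 1 = 0: r = r^2 mod 41 = 6^2 = 36
  bit 2 = 0: r = r^2 mod 41 = 36^2 = 25
  bit 3 = 0: r = r^2 mod 41 = 25^2 = 10
  bit 4 = 1: r = r^2 * 6 mod 41 = 10^2 * 6 = 18*6 = 26
  -> A = 26
B = 6^10 mod 41  (bits of 10 = 1010)
  bit 0 = 1: r = r^2 * 6 mod 41 = 1^2 * 6 = 1*6 = 6
  bit 1 = 0: r = r^2 mod 41 = 6^2 = 36
  bit 2 = 1: r = r^2 * 6 mod 41 = 36^2 * 6 = 25*6 = 27
  bit 3 = 0: r = r^2 mod 41 = 27^2 = 32
  -> B = 32
s = B^a = 32^17 mod 41  (bits of 17 = 10001)
  bit 0 = 1: r = r^2 * 32 mod 41 = 1^2 * 32 = 1*32 = 32
  bit 1 = 0: r = r^2 mod 41 = 32^2 = 40
  bit 2 = 0: r = r^2 mod 41 = 40^2 = 1
  bit 3 = 0: r = r^2 mod 41 = 1^2 = 1
  bit 4 = 1: r = r^2 * 32 mod 41 = 1^2 * 32 = 1*32 = 32
  -> s = B^a = 32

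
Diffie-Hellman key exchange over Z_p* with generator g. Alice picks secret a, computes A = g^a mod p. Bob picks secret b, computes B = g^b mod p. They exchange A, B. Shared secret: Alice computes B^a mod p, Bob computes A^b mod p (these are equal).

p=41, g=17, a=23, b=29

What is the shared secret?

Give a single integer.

A = 17^23 mod 41  (bits of 23 = 10111)
  bit 0 = 1: r = r^2 * 17 mod 41 = 1^2 * 17 = 1*17 = 17
  bit 1 = 0: r = r^2 mod 41 = 17^2 = 2
  bit 2 = 1: r = r^2 * 17 mod 41 = 2^2 * 17 = 4*17 = 27
  bit 3 = 1: r = r^2 * 17 mod 41 = 27^2 * 17 = 32*17 = 11
  bit 4 = 1: r = r^2 * 17 mod 41 = 11^2 * 17 = 39*17 = 7
  -> A = 7
B = 17^29 mod 41  (bits of 29 = 11101)
  bit 0 = 1: r = r^2 * 17 mod 41 = 1^2 * 17 = 1*17 = 17
  bit 1 = 1: r = r^2 * 17 mod 41 = 17^2 * 17 = 2*17 = 34
  bit 2 = 1: r = r^2 * 17 mod 41 = 34^2 * 17 = 8*17 = 13
  bit 3 = 0: r = r^2 mod 41 = 13^2 = 5
  bit 4 = 1: r = r^2 * 17 mod 41 = 5^2 * 17 = 25*17 = 15
  -> B = 15
s = B^a = 15^23 mod 41  (bits of 23 = 10111)
  bit 0 = 1: r = r^2 * 15 mod 41 = 1^2 * 15 = 1*15 = 15
  bit 1 = 0: r = r^2 mod 41 = 15^2 = 20
  bit 2 = 1: r = r^2 * 15 mod 41 = 20^2 * 15 = 31*15 = 14
  bit 3 = 1: r = r^2 * 15 mod 41 = 14^2 * 15 = 32*15 = 29
  bit 4 = 1: r = r^2 * 15 mod 41 = 29^2 * 15 = 21*15 = 28
  -> s = B^a = 28

Answer: 28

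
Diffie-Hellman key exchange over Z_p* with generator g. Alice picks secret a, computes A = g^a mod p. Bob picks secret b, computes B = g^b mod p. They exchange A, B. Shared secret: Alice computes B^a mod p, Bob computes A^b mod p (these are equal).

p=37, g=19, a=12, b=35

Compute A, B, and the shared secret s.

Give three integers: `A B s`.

Answer: 10 2 26

Derivation:
A = 19^12 mod 37  (bits of 12 = 1100)
  bit 0 = 1: r = r^2 * 19 mod 37 = 1^2 * 19 = 1*19 = 19
  bit 1 = 1: r = r^2 * 19 mod 37 = 19^2 * 19 = 28*19 = 14
  bit 2 = 0: r = r^2 mod 37 = 14^2 = 11
  bit 3 = 0: r = r^2 mod 37 = 11^2 = 10
  -> A = 10
B = 19^35 mod 37  (bits of 35 = 100011)
  bit 0 = 1: r = r^2 * 19 mod 37 = 1^2 * 19 = 1*19 = 19
  bit 1 = 0: r = r^2 mod 37 = 19^2 = 28
  bit 2 = 0: r = r^2 mod 37 = 28^2 = 7
  bit 3 = 0: r = r^2 mod 37 = 7^2 = 12
  bit 4 = 1: r = r^2 * 19 mod 37 = 12^2 * 19 = 33*19 = 35
  bit 5 = 1: r = r^2 * 19 mod 37 = 35^2 * 19 = 4*19 = 2
  -> B = 2
s = B^a = 2^12 mod 37  (bits of 12 = 1100)
  bit 0 = 1: r = r^2 * 2 mod 37 = 1^2 * 2 = 1*2 = 2
  bit 1 = 1: r = r^2 * 2 mod 37 = 2^2 * 2 = 4*2 = 8
  bit 2 = 0: r = r^2 mod 37 = 8^2 = 27
  bit 3 = 0: r = r^2 mod 37 = 27^2 = 26
  -> s = B^a = 26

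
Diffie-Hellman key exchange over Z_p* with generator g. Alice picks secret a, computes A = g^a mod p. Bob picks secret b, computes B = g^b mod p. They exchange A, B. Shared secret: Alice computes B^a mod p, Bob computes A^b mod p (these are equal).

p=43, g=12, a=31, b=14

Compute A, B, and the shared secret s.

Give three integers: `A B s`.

A = 12^31 mod 43  (bits of 31 = 11111)
  bit 0 = 1: r = r^2 * 12 mod 43 = 1^2 * 12 = 1*12 = 12
  bit 1 = 1: r = r^2 * 12 mod 43 = 12^2 * 12 = 15*12 = 8
  bit 2 = 1: r = r^2 * 12 mod 43 = 8^2 * 12 = 21*12 = 37
  bit 3 = 1: r = r^2 * 12 mod 43 = 37^2 * 12 = 36*12 = 2
  bit 4 = 1: r = r^2 * 12 mod 43 = 2^2 * 12 = 4*12 = 5
  -> A = 5
B = 12^14 mod 43  (bits of 14 = 1110)
  bit 0 = 1: r = r^2 * 12 mod 43 = 1^2 * 12 = 1*12 = 12
  bit 1 = 1: r = r^2 * 12 mod 43 = 12^2 * 12 = 15*12 = 8
  bit 2 = 1: r = r^2 * 12 mod 43 = 8^2 * 12 = 21*12 = 37
  bit 3 = 0: r = r^2 mod 43 = 37^2 = 36
  -> B = 36
s = B^a = 36^31 mod 43  (bits of 31 = 11111)
  bit 0 = 1: r = r^2 * 36 mod 43 = 1^2 * 36 = 1*36 = 36
  bit 1 = 1: r = r^2 * 36 mod 43 = 36^2 * 36 = 6*36 = 1
  bit 2 = 1: r = r^2 * 36 mod 43 = 1^2 * 36 = 1*36 = 36
  bit 3 = 1: r = r^2 * 36 mod 43 = 36^2 * 36 = 6*36 = 1
  bit 4 = 1: r = r^2 * 36 mod 43 = 1^2 * 36 = 1*36 = 36
  -> s = B^a = 36

Answer: 5 36 36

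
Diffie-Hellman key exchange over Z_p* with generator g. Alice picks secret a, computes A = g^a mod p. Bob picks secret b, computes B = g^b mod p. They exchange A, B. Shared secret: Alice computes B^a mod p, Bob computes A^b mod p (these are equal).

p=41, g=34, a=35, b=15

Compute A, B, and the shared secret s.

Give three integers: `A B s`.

Answer: 14 27 3

Derivation:
A = 34^35 mod 41  (bits of 35 = 100011)
  bit 0 = 1: r = r^2 * 34 mod 41 = 1^2 * 34 = 1*34 = 34
  bit 1 = 0: r = r^2 mod 41 = 34^2 = 8
  bit 2 = 0: r = r^2 mod 41 = 8^2 = 23
  bit 3 = 0: r = r^2 mod 41 = 23^2 = 37
  bit 4 = 1: r = r^2 * 34 mod 41 = 37^2 * 34 = 16*34 = 11
  bit 5 = 1: r = r^2 * 34 mod 41 = 11^2 * 34 = 39*34 = 14
  -> A = 14
B = 34^15 mod 41  (bits of 15 = 1111)
  bit 0 = 1: r = r^2 * 34 mod 41 = 1^2 * 34 = 1*34 = 34
  bit 1 = 1: r = r^2 * 34 mod 41 = 34^2 * 34 = 8*34 = 26
  bit 2 = 1: r = r^2 * 34 mod 41 = 26^2 * 34 = 20*34 = 24
  bit 3 = 1: r = r^2 * 34 mod 41 = 24^2 * 34 = 2*34 = 27
  -> B = 27
s = B^a = 27^35 mod 41  (bits of 35 = 100011)
  bit 0 = 1: r = r^2 * 27 mod 41 = 1^2 * 27 = 1*27 = 27
  bit 1 = 0: r = r^2 mod 41 = 27^2 = 32
  bit 2 = 0: r = r^2 mod 41 = 32^2 = 40
  bit 3 = 0: r = r^2 mod 41 = 40^2 = 1
  bit 4 = 1: r = r^2 * 27 mod 41 = 1^2 * 27 = 1*27 = 27
  bit 5 = 1: r = r^2 * 27 mod 41 = 27^2 * 27 = 32*27 = 3
  -> s = B^a = 3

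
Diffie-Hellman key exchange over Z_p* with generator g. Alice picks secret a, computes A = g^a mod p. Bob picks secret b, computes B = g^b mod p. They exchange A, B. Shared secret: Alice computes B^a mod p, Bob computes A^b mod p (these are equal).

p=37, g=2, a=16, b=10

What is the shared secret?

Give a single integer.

A = 2^16 mod 37  (bits of 16 = 10000)
  bit 0 = 1: r = r^2 * 2 mod 37 = 1^2 * 2 = 1*2 = 2
  bit 1 = 0: r = r^2 mod 37 = 2^2 = 4
  bit 2 = 0: r = r^2 mod 37 = 4^2 = 16
  bit 3 = 0: r = r^2 mod 37 = 16^2 = 34
  bit 4 = 0: r = r^2 mod 37 = 34^2 = 9
  -> A = 9
B = 2^10 mod 37  (bits of 10 = 1010)
  bit 0 = 1: r = r^2 * 2 mod 37 = 1^2 * 2 = 1*2 = 2
  bit 1 = 0: r = r^2 mod 37 = 2^2 = 4
  bit 2 = 1: r = r^2 * 2 mod 37 = 4^2 * 2 = 16*2 = 32
  bit 3 = 0: r = r^2 mod 37 = 32^2 = 25
  -> B = 25
s = B^a = 25^16 mod 37  (bits of 16 = 10000)
  bit 0 = 1: r = r^2 * 25 mod 37 = 1^2 * 25 = 1*25 = 25
  bit 1 = 0: r = r^2 mod 37 = 25^2 = 33
  bit 2 = 0: r = r^2 mod 37 = 33^2 = 16
  bit 3 = 0: r = r^2 mod 37 = 16^2 = 34
  bit 4 = 0: r = r^2 mod 37 = 34^2 = 9
  -> s = B^a = 9

Answer: 9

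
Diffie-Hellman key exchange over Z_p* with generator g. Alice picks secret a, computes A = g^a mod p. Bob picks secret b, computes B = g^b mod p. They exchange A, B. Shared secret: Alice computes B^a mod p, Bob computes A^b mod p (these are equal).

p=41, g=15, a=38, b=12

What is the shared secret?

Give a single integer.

A = 15^38 mod 41  (bits of 38 = 100110)
  bit 0 = 1: r = r^2 * 15 mod 41 = 1^2 * 15 = 1*15 = 15
  bit 1 = 0: r = r^2 mod 41 = 15^2 = 20
  bit 2 = 0: r = r^2 mod 41 = 20^2 = 31
  bit 3 = 1: r = r^2 * 15 mod 41 = 31^2 * 15 = 18*15 = 24
  bit 4 = 1: r = r^2 * 15 mod 41 = 24^2 * 15 = 2*15 = 30
  bit 5 = 0: r = r^2 mod 41 = 30^2 = 39
  -> A = 39
B = 15^12 mod 41  (bits of 12 = 1100)
  bit 0 = 1: r = r^2 * 15 mod 41 = 1^2 * 15 = 1*15 = 15
  bit 1 = 1: r = r^2 * 15 mod 41 = 15^2 * 15 = 20*15 = 13
  bit 2 = 0: r = r^2 mod 41 = 13^2 = 5
  bit 3 = 0: r = r^2 mod 41 = 5^2 = 25
  -> B = 25
s = B^a = 25^38 mod 41  (bits of 38 = 100110)
  bit 0 = 1: r = r^2 * 25 mod 41 = 1^2 * 25 = 1*25 = 25
  bit 1 = 0: r = r^2 mod 41 = 25^2 = 10
  bit 2 = 0: r = r^2 mod 41 = 10^2 = 18
  bit 3 = 1: r = r^2 * 25 mod 41 = 18^2 * 25 = 37*25 = 23
  bit 4 = 1: r = r^2 * 25 mod 41 = 23^2 * 25 = 37*25 = 23
  bit 5 = 0: r = r^2 mod 41 = 23^2 = 37
  -> s = B^a = 37

Answer: 37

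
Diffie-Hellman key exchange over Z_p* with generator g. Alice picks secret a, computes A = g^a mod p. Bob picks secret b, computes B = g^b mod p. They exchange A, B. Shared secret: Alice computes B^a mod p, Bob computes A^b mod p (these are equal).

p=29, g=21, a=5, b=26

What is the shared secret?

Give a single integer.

A = 21^5 mod 29  (bits of 5 = 101)
  bit 0 = 1: r = r^2 * 21 mod 29 = 1^2 * 21 = 1*21 = 21
  bit 1 = 0: r = r^2 mod 29 = 21^2 = 6
  bit 2 = 1: r = r^2 * 21 mod 29 = 6^2 * 21 = 7*21 = 2
  -> A = 2
B = 21^26 mod 29  (bits of 26 = 11010)
  bit 0 = 1: r = r^2 * 21 mod 29 = 1^2 * 21 = 1*21 = 21
  bit 1 = 1: r = r^2 * 21 mod 29 = 21^2 * 21 = 6*21 = 10
  bit 2 = 0: r = r^2 mod 29 = 10^2 = 13
  bit 3 = 1: r = r^2 * 21 mod 29 = 13^2 * 21 = 24*21 = 11
  bit 4 = 0: r = r^2 mod 29 = 11^2 = 5
  -> B = 5
s = B^a = 5^5 mod 29  (bits of 5 = 101)
  bit 0 = 1: r = r^2 * 5 mod 29 = 1^2 * 5 = 1*5 = 5
  bit 1 = 0: r = r^2 mod 29 = 5^2 = 25
  bit 2 = 1: r = r^2 * 5 mod 29 = 25^2 * 5 = 16*5 = 22
  -> s = B^a = 22

Answer: 22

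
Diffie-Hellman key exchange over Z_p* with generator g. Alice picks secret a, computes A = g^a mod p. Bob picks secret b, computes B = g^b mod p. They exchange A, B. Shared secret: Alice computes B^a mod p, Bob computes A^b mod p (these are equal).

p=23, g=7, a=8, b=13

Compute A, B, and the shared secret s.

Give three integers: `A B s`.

A = 7^8 mod 23  (bits of 8 = 1000)
  bit 0 = 1: r = r^2 * 7 mod 23 = 1^2 * 7 = 1*7 = 7
  bit 1 = 0: r = r^2 mod 23 = 7^2 = 3
  bit 2 = 0: r = r^2 mod 23 = 3^2 = 9
  bit 3 = 0: r = r^2 mod 23 = 9^2 = 12
  -> A = 12
B = 7^13 mod 23  (bits of 13 = 1101)
  bit 0 = 1: r = r^2 * 7 mod 23 = 1^2 * 7 = 1*7 = 7
  bit 1 = 1: r = r^2 * 7 mod 23 = 7^2 * 7 = 3*7 = 21
  bit 2 = 0: r = r^2 mod 23 = 21^2 = 4
  bit 3 = 1: r = r^2 * 7 mod 23 = 4^2 * 7 = 16*7 = 20
  -> B = 20
s = B^a = 20^8 mod 23  (bits of 8 = 1000)
  bit 0 = 1: r = r^2 * 20 mod 23 = 1^2 * 20 = 1*20 = 20
  bit 1 = 0: r = r^2 mod 23 = 20^2 = 9
  bit 2 = 0: r = r^2 mod 23 = 9^2 = 12
  bit 3 = 0: r = r^2 mod 23 = 12^2 = 6
  -> s = B^a = 6

Answer: 12 20 6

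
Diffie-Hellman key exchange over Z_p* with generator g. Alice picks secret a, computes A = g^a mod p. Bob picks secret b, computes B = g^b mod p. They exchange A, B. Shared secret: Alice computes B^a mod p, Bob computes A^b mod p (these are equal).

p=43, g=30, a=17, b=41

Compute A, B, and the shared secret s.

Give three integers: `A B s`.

Answer: 19 33 34

Derivation:
A = 30^17 mod 43  (bits of 17 = 10001)
  bit 0 = 1: r = r^2 * 30 mod 43 = 1^2 * 30 = 1*30 = 30
  bit 1 = 0: r = r^2 mod 43 = 30^2 = 40
  bit 2 = 0: r = r^2 mod 43 = 40^2 = 9
  bit 3 = 0: r = r^2 mod 43 = 9^2 = 38
  bit 4 = 1: r = r^2 * 30 mod 43 = 38^2 * 30 = 25*30 = 19
  -> A = 19
B = 30^41 mod 43  (bits of 41 = 101001)
  bit 0 = 1: r = r^2 * 30 mod 43 = 1^2 * 30 = 1*30 = 30
  bit 1 = 0: r = r^2 mod 43 = 30^2 = 40
  bit 2 = 1: r = r^2 * 30 mod 43 = 40^2 * 30 = 9*30 = 12
  bit 3 = 0: r = r^2 mod 43 = 12^2 = 15
  bit 4 = 0: r = r^2 mod 43 = 15^2 = 10
  bit 5 = 1: r = r^2 * 30 mod 43 = 10^2 * 30 = 14*30 = 33
  -> B = 33
s = B^a = 33^17 mod 43  (bits of 17 = 10001)
  bit 0 = 1: r = r^2 * 33 mod 43 = 1^2 * 33 = 1*33 = 33
  bit 1 = 0: r = r^2 mod 43 = 33^2 = 14
  bit 2 = 0: r = r^2 mod 43 = 14^2 = 24
  bit 3 = 0: r = r^2 mod 43 = 24^2 = 17
  bit 4 = 1: r = r^2 * 33 mod 43 = 17^2 * 33 = 31*33 = 34
  -> s = B^a = 34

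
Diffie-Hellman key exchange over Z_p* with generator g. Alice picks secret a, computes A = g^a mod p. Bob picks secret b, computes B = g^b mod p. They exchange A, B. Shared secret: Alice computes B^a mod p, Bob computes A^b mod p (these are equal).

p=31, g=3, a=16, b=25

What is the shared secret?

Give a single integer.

A = 3^16 mod 31  (bits of 16 = 10000)
  bit 0 = 1: r = r^2 * 3 mod 31 = 1^2 * 3 = 1*3 = 3
  bit 1 = 0: r = r^2 mod 31 = 3^2 = 9
  bit 2 = 0: r = r^2 mod 31 = 9^2 = 19
  bit 3 = 0: r = r^2 mod 31 = 19^2 = 20
  bit 4 = 0: r = r^2 mod 31 = 20^2 = 28
  -> A = 28
B = 3^25 mod 31  (bits of 25 = 11001)
  bit 0 = 1: r = r^2 * 3 mod 31 = 1^2 * 3 = 1*3 = 3
  bit 1 = 1: r = r^2 * 3 mod 31 = 3^2 * 3 = 9*3 = 27
  bit 2 = 0: r = r^2 mod 31 = 27^2 = 16
  bit 3 = 0: r = r^2 mod 31 = 16^2 = 8
  bit 4 = 1: r = r^2 * 3 mod 31 = 8^2 * 3 = 2*3 = 6
  -> B = 6
s = B^a = 6^16 mod 31  (bits of 16 = 10000)
  bit 0 = 1: r = r^2 * 6 mod 31 = 1^2 * 6 = 1*6 = 6
  bit 1 = 0: r = r^2 mod 31 = 6^2 = 5
  bit 2 = 0: r = r^2 mod 31 = 5^2 = 25
  bit 3 = 0: r = r^2 mod 31 = 25^2 = 5
  bit 4 = 0: r = r^2 mod 31 = 5^2 = 25
  -> s = B^a = 25

Answer: 25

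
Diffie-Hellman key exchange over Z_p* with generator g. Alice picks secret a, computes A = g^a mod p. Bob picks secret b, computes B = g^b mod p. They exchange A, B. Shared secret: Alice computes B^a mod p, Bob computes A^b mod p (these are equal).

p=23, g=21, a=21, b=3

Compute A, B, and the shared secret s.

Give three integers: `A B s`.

A = 21^21 mod 23  (bits of 21 = 10101)
  bit 0 = 1: r = r^2 * 21 mod 23 = 1^2 * 21 = 1*21 = 21
  bit 1 = 0: r = r^2 mod 23 = 21^2 = 4
  bit 2 = 1: r = r^2 * 21 mod 23 = 4^2 * 21 = 16*21 = 14
  bit 3 = 0: r = r^2 mod 23 = 14^2 = 12
  bit 4 = 1: r = r^2 * 21 mod 23 = 12^2 * 21 = 6*21 = 11
  -> A = 11
B = 21^3 mod 23  (bits of 3 = 11)
  bit 0 = 1: r = r^2 * 21 mod 23 = 1^2 * 21 = 1*21 = 21
  bit 1 = 1: r = r^2 * 21 mod 23 = 21^2 * 21 = 4*21 = 15
  -> B = 15
s = B^a = 15^21 mod 23  (bits of 21 = 10101)
  bit 0 = 1: r = r^2 * 15 mod 23 = 1^2 * 15 = 1*15 = 15
  bit 1 = 0: r = r^2 mod 23 = 15^2 = 18
  bit 2 = 1: r = r^2 * 15 mod 23 = 18^2 * 15 = 2*15 = 7
  bit 3 = 0: r = r^2 mod 23 = 7^2 = 3
  bit 4 = 1: r = r^2 * 15 mod 23 = 3^2 * 15 = 9*15 = 20
  -> s = B^a = 20

Answer: 11 15 20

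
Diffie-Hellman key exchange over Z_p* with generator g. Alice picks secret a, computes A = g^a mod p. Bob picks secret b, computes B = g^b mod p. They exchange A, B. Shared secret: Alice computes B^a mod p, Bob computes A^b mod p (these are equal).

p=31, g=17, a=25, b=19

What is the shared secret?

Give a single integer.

A = 17^25 mod 31  (bits of 25 = 11001)
  bit 0 = 1: r = r^2 * 17 mod 31 = 1^2 * 17 = 1*17 = 17
  bit 1 = 1: r = r^2 * 17 mod 31 = 17^2 * 17 = 10*17 = 15
  bit 2 = 0: r = r^2 mod 31 = 15^2 = 8
  bit 3 = 0: r = r^2 mod 31 = 8^2 = 2
  bit 4 = 1: r = r^2 * 17 mod 31 = 2^2 * 17 = 4*17 = 6
  -> A = 6
B = 17^19 mod 31  (bits of 19 = 10011)
  bit 0 = 1: r = r^2 * 17 mod 31 = 1^2 * 17 = 1*17 = 17
  bit 1 = 0: r = r^2 mod 31 = 17^2 = 10
  bit 2 = 0: r = r^2 mod 31 = 10^2 = 7
  bit 3 = 1: r = r^2 * 17 mod 31 = 7^2 * 17 = 18*17 = 27
  bit 4 = 1: r = r^2 * 17 mod 31 = 27^2 * 17 = 16*17 = 24
  -> B = 24
s = B^a = 24^25 mod 31  (bits of 25 = 11001)
  bit 0 = 1: r = r^2 * 24 mod 31 = 1^2 * 24 = 1*24 = 24
  bit 1 = 1: r = r^2 * 24 mod 31 = 24^2 * 24 = 18*24 = 29
  bit 2 = 0: r = r^2 mod 31 = 29^2 = 4
  bit 3 = 0: r = r^2 mod 31 = 4^2 = 16
  bit 4 = 1: r = r^2 * 24 mod 31 = 16^2 * 24 = 8*24 = 6
  -> s = B^a = 6

Answer: 6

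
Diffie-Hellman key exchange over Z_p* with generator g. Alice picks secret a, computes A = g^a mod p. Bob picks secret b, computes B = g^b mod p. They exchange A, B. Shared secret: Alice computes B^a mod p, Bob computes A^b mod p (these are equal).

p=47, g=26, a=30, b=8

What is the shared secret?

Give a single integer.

Answer: 27

Derivation:
A = 26^30 mod 47  (bits of 30 = 11110)
  bit 0 = 1: r = r^2 * 26 mod 47 = 1^2 * 26 = 1*26 = 26
  bit 1 = 1: r = r^2 * 26 mod 47 = 26^2 * 26 = 18*26 = 45
  bit 2 = 1: r = r^2 * 26 mod 47 = 45^2 * 26 = 4*26 = 10
  bit 3 = 1: r = r^2 * 26 mod 47 = 10^2 * 26 = 6*26 = 15
  bit 4 = 0: r = r^2 mod 47 = 15^2 = 37
  -> A = 37
B = 26^8 mod 47  (bits of 8 = 1000)
  bit 0 = 1: r = r^2 * 26 mod 47 = 1^2 * 26 = 1*26 = 26
  bit 1 = 0: r = r^2 mod 47 = 26^2 = 18
  bit 2 = 0: r = r^2 mod 47 = 18^2 = 42
  bit 3 = 0: r = r^2 mod 47 = 42^2 = 25
  -> B = 25
s = B^a = 25^30 mod 47  (bits of 30 = 11110)
  bit 0 = 1: r = r^2 * 25 mod 47 = 1^2 * 25 = 1*25 = 25
  bit 1 = 1: r = r^2 * 25 mod 47 = 25^2 * 25 = 14*25 = 21
  bit 2 = 1: r = r^2 * 25 mod 47 = 21^2 * 25 = 18*25 = 27
  bit 3 = 1: r = r^2 * 25 mod 47 = 27^2 * 25 = 24*25 = 36
  bit 4 = 0: r = r^2 mod 47 = 36^2 = 27
  -> s = B^a = 27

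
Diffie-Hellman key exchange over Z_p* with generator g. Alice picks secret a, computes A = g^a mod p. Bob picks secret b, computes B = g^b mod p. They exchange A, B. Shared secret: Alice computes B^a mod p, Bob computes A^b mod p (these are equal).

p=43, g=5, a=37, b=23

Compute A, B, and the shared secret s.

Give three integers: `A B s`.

A = 5^37 mod 43  (bits of 37 = 100101)
  bit 0 = 1: r = r^2 * 5 mod 43 = 1^2 * 5 = 1*5 = 5
  bit 1 = 0: r = r^2 mod 43 = 5^2 = 25
  bit 2 = 0: r = r^2 mod 43 = 25^2 = 23
  bit 3 = 1: r = r^2 * 5 mod 43 = 23^2 * 5 = 13*5 = 22
  bit 4 = 0: r = r^2 mod 43 = 22^2 = 11
  bit 5 = 1: r = r^2 * 5 mod 43 = 11^2 * 5 = 35*5 = 3
  -> A = 3
B = 5^23 mod 43  (bits of 23 = 10111)
  bit 0 = 1: r = r^2 * 5 mod 43 = 1^2 * 5 = 1*5 = 5
  bit 1 = 0: r = r^2 mod 43 = 5^2 = 25
  bit 2 = 1: r = r^2 * 5 mod 43 = 25^2 * 5 = 23*5 = 29
  bit 3 = 1: r = r^2 * 5 mod 43 = 29^2 * 5 = 24*5 = 34
  bit 4 = 1: r = r^2 * 5 mod 43 = 34^2 * 5 = 38*5 = 18
  -> B = 18
s = B^a = 18^37 mod 43  (bits of 37 = 100101)
  bit 0 = 1: r = r^2 * 18 mod 43 = 1^2 * 18 = 1*18 = 18
  bit 1 = 0: r = r^2 mod 43 = 18^2 = 23
  bit 2 = 0: r = r^2 mod 43 = 23^2 = 13
  bit 3 = 1: r = r^2 * 18 mod 43 = 13^2 * 18 = 40*18 = 32
  bit 4 = 0: r = r^2 mod 43 = 32^2 = 35
  bit 5 = 1: r = r^2 * 18 mod 43 = 35^2 * 18 = 21*18 = 34
  -> s = B^a = 34

Answer: 3 18 34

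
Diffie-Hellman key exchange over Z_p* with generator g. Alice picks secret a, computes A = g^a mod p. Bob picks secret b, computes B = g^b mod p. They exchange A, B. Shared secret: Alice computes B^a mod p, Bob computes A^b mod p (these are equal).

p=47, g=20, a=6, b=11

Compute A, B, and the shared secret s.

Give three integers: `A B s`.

A = 20^6 mod 47  (bits of 6 = 110)
  bit 0 = 1: r = r^2 * 20 mod 47 = 1^2 * 20 = 1*20 = 20
  bit 1 = 1: r = r^2 * 20 mod 47 = 20^2 * 20 = 24*20 = 10
  bit 2 = 0: r = r^2 mod 47 = 10^2 = 6
  -> A = 6
B = 20^11 mod 47  (bits of 11 = 1011)
  bit 0 = 1: r = r^2 * 20 mod 47 = 1^2 * 20 = 1*20 = 20
  bit 1 = 0: r = r^2 mod 47 = 20^2 = 24
  bit 2 = 1: r = r^2 * 20 mod 47 = 24^2 * 20 = 12*20 = 5
  bit 3 = 1: r = r^2 * 20 mod 47 = 5^2 * 20 = 25*20 = 30
  -> B = 30
s = B^a = 30^6 mod 47  (bits of 6 = 110)
  bit 0 = 1: r = r^2 * 30 mod 47 = 1^2 * 30 = 1*30 = 30
  bit 1 = 1: r = r^2 * 30 mod 47 = 30^2 * 30 = 7*30 = 22
  bit 2 = 0: r = r^2 mod 47 = 22^2 = 14
  -> s = B^a = 14

Answer: 6 30 14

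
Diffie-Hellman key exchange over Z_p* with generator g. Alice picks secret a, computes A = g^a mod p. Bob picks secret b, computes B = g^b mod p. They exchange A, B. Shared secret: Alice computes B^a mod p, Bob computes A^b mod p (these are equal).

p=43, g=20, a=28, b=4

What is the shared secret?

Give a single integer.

Answer: 6

Derivation:
A = 20^28 mod 43  (bits of 28 = 11100)
  bit 0 = 1: r = r^2 * 20 mod 43 = 1^2 * 20 = 1*20 = 20
  bit 1 = 1: r = r^2 * 20 mod 43 = 20^2 * 20 = 13*20 = 2
  bit 2 = 1: r = r^2 * 20 mod 43 = 2^2 * 20 = 4*20 = 37
  bit 3 = 0: r = r^2 mod 43 = 37^2 = 36
  bit 4 = 0: r = r^2 mod 43 = 36^2 = 6
  -> A = 6
B = 20^4 mod 43  (bits of 4 = 100)
  bit 0 = 1: r = r^2 * 20 mod 43 = 1^2 * 20 = 1*20 = 20
  bit 1 = 0: r = r^2 mod 43 = 20^2 = 13
  bit 2 = 0: r = r^2 mod 43 = 13^2 = 40
  -> B = 40
s = B^a = 40^28 mod 43  (bits of 28 = 11100)
  bit 0 = 1: r = r^2 * 40 mod 43 = 1^2 * 40 = 1*40 = 40
  bit 1 = 1: r = r^2 * 40 mod 43 = 40^2 * 40 = 9*40 = 16
  bit 2 = 1: r = r^2 * 40 mod 43 = 16^2 * 40 = 41*40 = 6
  bit 3 = 0: r = r^2 mod 43 = 6^2 = 36
  bit 4 = 0: r = r^2 mod 43 = 36^2 = 6
  -> s = B^a = 6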